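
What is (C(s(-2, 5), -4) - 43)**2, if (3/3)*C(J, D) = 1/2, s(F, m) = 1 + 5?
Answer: 7225/4 ≈ 1806.3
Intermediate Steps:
s(F, m) = 6
C(J, D) = 1/2
(C(s(-2, 5), -4) - 43)**2 = (1/2 - 43)**2 = (-85/2)**2 = 7225/4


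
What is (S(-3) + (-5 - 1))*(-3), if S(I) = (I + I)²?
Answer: -90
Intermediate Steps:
S(I) = 4*I² (S(I) = (2*I)² = 4*I²)
(S(-3) + (-5 - 1))*(-3) = (4*(-3)² + (-5 - 1))*(-3) = (4*9 - 6)*(-3) = (36 - 6)*(-3) = 30*(-3) = -90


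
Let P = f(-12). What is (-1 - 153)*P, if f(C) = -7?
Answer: 1078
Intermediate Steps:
P = -7
(-1 - 153)*P = (-1 - 153)*(-7) = -154*(-7) = 1078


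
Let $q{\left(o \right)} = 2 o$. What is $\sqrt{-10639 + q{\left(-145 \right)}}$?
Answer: $i \sqrt{10929} \approx 104.54 i$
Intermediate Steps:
$\sqrt{-10639 + q{\left(-145 \right)}} = \sqrt{-10639 + 2 \left(-145\right)} = \sqrt{-10639 - 290} = \sqrt{-10929} = i \sqrt{10929}$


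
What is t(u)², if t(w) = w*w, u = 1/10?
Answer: 1/10000 ≈ 0.00010000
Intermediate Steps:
u = ⅒ ≈ 0.10000
t(w) = w²
t(u)² = ((⅒)²)² = (1/100)² = 1/10000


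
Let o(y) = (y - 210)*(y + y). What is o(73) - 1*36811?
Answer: -56813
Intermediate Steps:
o(y) = 2*y*(-210 + y) (o(y) = (-210 + y)*(2*y) = 2*y*(-210 + y))
o(73) - 1*36811 = 2*73*(-210 + 73) - 1*36811 = 2*73*(-137) - 36811 = -20002 - 36811 = -56813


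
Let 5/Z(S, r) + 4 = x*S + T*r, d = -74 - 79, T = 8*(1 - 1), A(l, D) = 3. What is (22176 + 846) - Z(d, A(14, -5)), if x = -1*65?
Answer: 228861697/9941 ≈ 23022.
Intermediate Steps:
x = -65
T = 0 (T = 8*0 = 0)
d = -153
Z(S, r) = 5/(-4 - 65*S) (Z(S, r) = 5/(-4 + (-65*S + 0*r)) = 5/(-4 + (-65*S + 0)) = 5/(-4 - 65*S))
(22176 + 846) - Z(d, A(14, -5)) = (22176 + 846) - 5/(-4 - 65*(-153)) = 23022 - 5/(-4 + 9945) = 23022 - 5/9941 = 228861697/9941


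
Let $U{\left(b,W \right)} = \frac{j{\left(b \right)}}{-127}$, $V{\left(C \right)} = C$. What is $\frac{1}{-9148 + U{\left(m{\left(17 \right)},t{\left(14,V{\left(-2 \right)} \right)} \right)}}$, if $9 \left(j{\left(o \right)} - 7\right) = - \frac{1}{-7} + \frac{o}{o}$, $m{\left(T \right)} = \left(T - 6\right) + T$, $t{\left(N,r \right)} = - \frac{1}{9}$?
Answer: $- \frac{8001}{73193597} \approx -0.00010931$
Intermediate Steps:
$t{\left(N,r \right)} = - \frac{1}{9}$ ($t{\left(N,r \right)} = \left(-1\right) \frac{1}{9} = - \frac{1}{9}$)
$m{\left(T \right)} = -6 + 2 T$ ($m{\left(T \right)} = \left(-6 + T\right) + T = -6 + 2 T$)
$j{\left(o \right)} = \frac{449}{63}$ ($j{\left(o \right)} = 7 + \frac{- \frac{1}{-7} + \frac{o}{o}}{9} = 7 + \frac{\left(-1\right) \left(- \frac{1}{7}\right) + 1}{9} = 7 + \frac{\frac{1}{7} + 1}{9} = 7 + \frac{1}{9} \cdot \frac{8}{7} = 7 + \frac{8}{63} = \frac{449}{63}$)
$U{\left(b,W \right)} = - \frac{449}{8001}$ ($U{\left(b,W \right)} = \frac{449}{63 \left(-127\right)} = \frac{449}{63} \left(- \frac{1}{127}\right) = - \frac{449}{8001}$)
$\frac{1}{-9148 + U{\left(m{\left(17 \right)},t{\left(14,V{\left(-2 \right)} \right)} \right)}} = \frac{1}{-9148 - \frac{449}{8001}} = \frac{1}{- \frac{73193597}{8001}} = - \frac{8001}{73193597}$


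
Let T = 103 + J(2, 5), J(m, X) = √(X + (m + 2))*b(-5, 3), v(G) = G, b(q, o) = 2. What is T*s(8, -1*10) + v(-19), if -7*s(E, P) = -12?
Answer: 1175/7 ≈ 167.86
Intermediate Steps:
s(E, P) = 12/7 (s(E, P) = -⅐*(-12) = 12/7)
J(m, X) = 2*√(2 + X + m) (J(m, X) = √(X + (m + 2))*2 = √(X + (2 + m))*2 = √(2 + X + m)*2 = 2*√(2 + X + m))
T = 109 (T = 103 + 2*√(2 + 5 + 2) = 103 + 2*√9 = 103 + 2*3 = 103 + 6 = 109)
T*s(8, -1*10) + v(-19) = 109*(12/7) - 19 = 1308/7 - 19 = 1175/7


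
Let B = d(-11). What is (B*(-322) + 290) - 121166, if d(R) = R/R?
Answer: -121198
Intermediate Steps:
d(R) = 1
B = 1
(B*(-322) + 290) - 121166 = (1*(-322) + 290) - 121166 = (-322 + 290) - 121166 = -32 - 121166 = -121198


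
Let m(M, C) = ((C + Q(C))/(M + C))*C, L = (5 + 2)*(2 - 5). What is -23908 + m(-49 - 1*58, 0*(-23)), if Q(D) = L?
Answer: -23908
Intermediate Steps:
L = -21 (L = 7*(-3) = -21)
Q(D) = -21
m(M, C) = C*(-21 + C)/(C + M) (m(M, C) = ((C - 21)/(M + C))*C = ((-21 + C)/(C + M))*C = C*(-21 + C)/(C + M))
-23908 + m(-49 - 1*58, 0*(-23)) = -23908 + (0*(-23))*(-21 + 0*(-23))/(0*(-23) + (-49 - 1*58)) = -23908 + 0*(-21 + 0)/(0 + (-49 - 58)) = -23908 + 0*(-21)/(0 - 107) = -23908 + 0*(-21)/(-107) = -23908 + 0*(-1/107)*(-21) = -23908 + 0 = -23908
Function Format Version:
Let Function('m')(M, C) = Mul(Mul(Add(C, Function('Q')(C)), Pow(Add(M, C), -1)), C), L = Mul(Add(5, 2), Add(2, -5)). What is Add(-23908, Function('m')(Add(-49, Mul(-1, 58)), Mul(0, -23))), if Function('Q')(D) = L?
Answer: -23908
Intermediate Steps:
L = -21 (L = Mul(7, -3) = -21)
Function('Q')(D) = -21
Function('m')(M, C) = Mul(C, Pow(Add(C, M), -1), Add(-21, C)) (Function('m')(M, C) = Mul(Mul(Add(C, -21), Pow(Add(M, C), -1)), C) = Mul(Mul(Add(-21, C), Pow(Add(C, M), -1)), C) = Mul(Mul(Pow(Add(C, M), -1), Add(-21, C)), C) = Mul(C, Pow(Add(C, M), -1), Add(-21, C)))
Add(-23908, Function('m')(Add(-49, Mul(-1, 58)), Mul(0, -23))) = Add(-23908, Mul(Mul(0, -23), Pow(Add(Mul(0, -23), Add(-49, Mul(-1, 58))), -1), Add(-21, Mul(0, -23)))) = Add(-23908, Mul(0, Pow(Add(0, Add(-49, -58)), -1), Add(-21, 0))) = Add(-23908, Mul(0, Pow(Add(0, -107), -1), -21)) = Add(-23908, Mul(0, Pow(-107, -1), -21)) = Add(-23908, Mul(0, Rational(-1, 107), -21)) = Add(-23908, 0) = -23908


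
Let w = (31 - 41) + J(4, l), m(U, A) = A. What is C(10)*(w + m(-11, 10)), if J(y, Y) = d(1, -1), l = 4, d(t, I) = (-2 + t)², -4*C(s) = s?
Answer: -5/2 ≈ -2.5000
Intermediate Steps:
C(s) = -s/4
J(y, Y) = 1 (J(y, Y) = (-2 + 1)² = (-1)² = 1)
w = -9 (w = (31 - 41) + 1 = -10 + 1 = -9)
C(10)*(w + m(-11, 10)) = (-¼*10)*(-9 + 10) = -5/2*1 = -5/2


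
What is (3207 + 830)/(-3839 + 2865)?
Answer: -4037/974 ≈ -4.1448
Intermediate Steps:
(3207 + 830)/(-3839 + 2865) = 4037/(-974) = 4037*(-1/974) = -4037/974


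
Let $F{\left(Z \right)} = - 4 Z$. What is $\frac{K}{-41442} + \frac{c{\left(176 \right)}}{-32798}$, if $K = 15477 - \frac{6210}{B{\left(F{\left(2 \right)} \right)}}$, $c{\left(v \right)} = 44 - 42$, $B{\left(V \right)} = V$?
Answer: $- \frac{355437985}{906143144} \approx -0.39225$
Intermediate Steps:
$c{\left(v \right)} = 2$ ($c{\left(v \right)} = 44 - 42 = 2$)
$K = \frac{65013}{4}$ ($K = 15477 - \frac{6210}{\left(-4\right) 2} = 15477 - \frac{6210}{-8} = 15477 - - \frac{3105}{4} = 15477 + \frac{3105}{4} = \frac{65013}{4} \approx 16253.0$)
$\frac{K}{-41442} + \frac{c{\left(176 \right)}}{-32798} = \frac{65013}{4 \left(-41442\right)} + \frac{2}{-32798} = \frac{65013}{4} \left(- \frac{1}{41442}\right) + 2 \left(- \frac{1}{32798}\right) = - \frac{21671}{55256} - \frac{1}{16399} = - \frac{355437985}{906143144}$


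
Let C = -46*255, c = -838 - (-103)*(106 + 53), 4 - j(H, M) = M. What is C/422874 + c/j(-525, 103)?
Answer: -13523046/86141 ≈ -156.99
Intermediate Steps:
j(H, M) = 4 - M
c = 15539 (c = -838 - (-103)*159 = -838 - 1*(-16377) = -838 + 16377 = 15539)
C = -11730
C/422874 + c/j(-525, 103) = -11730/422874 + 15539/(4 - 1*103) = -11730*1/422874 + 15539/(4 - 103) = -1955/70479 + 15539/(-99) = -1955/70479 + 15539*(-1/99) = -1955/70479 - 15539/99 = -13523046/86141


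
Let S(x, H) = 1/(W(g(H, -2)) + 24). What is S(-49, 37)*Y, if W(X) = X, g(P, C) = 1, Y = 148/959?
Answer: 148/23975 ≈ 0.0061731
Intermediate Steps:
Y = 148/959 (Y = 148*(1/959) = 148/959 ≈ 0.15433)
S(x, H) = 1/25 (S(x, H) = 1/(1 + 24) = 1/25)
S(-49, 37)*Y = (1/25)*(148/959) = 148/23975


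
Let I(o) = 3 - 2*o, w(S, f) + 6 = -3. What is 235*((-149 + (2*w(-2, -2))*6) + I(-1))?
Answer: -59220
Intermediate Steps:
w(S, f) = -9 (w(S, f) = -6 - 3 = -9)
235*((-149 + (2*w(-2, -2))*6) + I(-1)) = 235*((-149 + (2*(-9))*6) + (3 - 2*(-1))) = 235*((-149 - 18*6) + (3 + 2)) = 235*((-149 - 108) + 5) = 235*(-257 + 5) = 235*(-252) = -59220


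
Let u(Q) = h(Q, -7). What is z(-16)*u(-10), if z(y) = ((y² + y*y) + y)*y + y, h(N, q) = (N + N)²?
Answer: -3180800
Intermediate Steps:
h(N, q) = 4*N² (h(N, q) = (2*N)² = 4*N²)
z(y) = y + y*(y + 2*y²) (z(y) = ((y² + y²) + y)*y + y = (2*y² + y)*y + y = (y + 2*y²)*y + y = y*(y + 2*y²) + y = y + y*(y + 2*y²))
u(Q) = 4*Q²
z(-16)*u(-10) = (-16*(1 - 16 + 2*(-16)²))*(4*(-10)²) = (-16*(1 - 16 + 2*256))*(4*100) = -16*(1 - 16 + 512)*400 = -16*497*400 = -7952*400 = -3180800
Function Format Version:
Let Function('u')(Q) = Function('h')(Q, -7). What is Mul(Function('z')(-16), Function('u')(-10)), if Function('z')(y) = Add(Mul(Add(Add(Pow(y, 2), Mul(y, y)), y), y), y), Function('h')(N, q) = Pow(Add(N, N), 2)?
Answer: -3180800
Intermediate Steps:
Function('h')(N, q) = Mul(4, Pow(N, 2)) (Function('h')(N, q) = Pow(Mul(2, N), 2) = Mul(4, Pow(N, 2)))
Function('z')(y) = Add(y, Mul(y, Add(y, Mul(2, Pow(y, 2))))) (Function('z')(y) = Add(Mul(Add(Add(Pow(y, 2), Pow(y, 2)), y), y), y) = Add(Mul(Add(Mul(2, Pow(y, 2)), y), y), y) = Add(Mul(Add(y, Mul(2, Pow(y, 2))), y), y) = Add(Mul(y, Add(y, Mul(2, Pow(y, 2)))), y) = Add(y, Mul(y, Add(y, Mul(2, Pow(y, 2))))))
Function('u')(Q) = Mul(4, Pow(Q, 2))
Mul(Function('z')(-16), Function('u')(-10)) = Mul(Mul(-16, Add(1, -16, Mul(2, Pow(-16, 2)))), Mul(4, Pow(-10, 2))) = Mul(Mul(-16, Add(1, -16, Mul(2, 256))), Mul(4, 100)) = Mul(Mul(-16, Add(1, -16, 512)), 400) = Mul(Mul(-16, 497), 400) = Mul(-7952, 400) = -3180800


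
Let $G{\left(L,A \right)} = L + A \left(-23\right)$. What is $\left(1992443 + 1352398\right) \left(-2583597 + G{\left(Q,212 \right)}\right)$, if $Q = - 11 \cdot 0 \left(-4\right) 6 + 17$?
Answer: $-8657973755496$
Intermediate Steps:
$Q = 17$ ($Q = - 11 \cdot 0 \cdot 6 + 17 = \left(-11\right) 0 + 17 = 0 + 17 = 17$)
$G{\left(L,A \right)} = L - 23 A$
$\left(1992443 + 1352398\right) \left(-2583597 + G{\left(Q,212 \right)}\right) = \left(1992443 + 1352398\right) \left(-2583597 + \left(17 - 4876\right)\right) = 3344841 \left(-2583597 + \left(17 - 4876\right)\right) = 3344841 \left(-2583597 - 4859\right) = 3344841 \left(-2588456\right) = -8657973755496$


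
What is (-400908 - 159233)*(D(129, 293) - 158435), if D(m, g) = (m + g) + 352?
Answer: 88312390201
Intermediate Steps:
D(m, g) = 352 + g + m (D(m, g) = (g + m) + 352 = 352 + g + m)
(-400908 - 159233)*(D(129, 293) - 158435) = (-400908 - 159233)*((352 + 293 + 129) - 158435) = -560141*(774 - 158435) = -560141*(-157661) = 88312390201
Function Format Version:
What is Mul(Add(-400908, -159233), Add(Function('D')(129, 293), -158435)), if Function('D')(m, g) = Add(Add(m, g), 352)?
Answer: 88312390201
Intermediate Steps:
Function('D')(m, g) = Add(352, g, m) (Function('D')(m, g) = Add(Add(g, m), 352) = Add(352, g, m))
Mul(Add(-400908, -159233), Add(Function('D')(129, 293), -158435)) = Mul(Add(-400908, -159233), Add(Add(352, 293, 129), -158435)) = Mul(-560141, Add(774, -158435)) = Mul(-560141, -157661) = 88312390201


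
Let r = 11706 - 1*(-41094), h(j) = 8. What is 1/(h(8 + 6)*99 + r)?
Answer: 1/53592 ≈ 1.8660e-5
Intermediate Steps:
r = 52800 (r = 11706 + 41094 = 52800)
1/(h(8 + 6)*99 + r) = 1/(8*99 + 52800) = 1/(792 + 52800) = 1/53592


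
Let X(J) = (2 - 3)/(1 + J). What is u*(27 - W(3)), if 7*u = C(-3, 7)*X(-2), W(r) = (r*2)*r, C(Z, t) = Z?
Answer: -27/7 ≈ -3.8571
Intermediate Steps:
W(r) = 2*r² (W(r) = (2*r)*r = 2*r²)
X(J) = -1/(1 + J)
u = -3/7 (u = (-(-3)/(1 - 2))/7 = (-(-3)/(-1))/7 = (-(-3)*(-1))/7 = (-3*1)/7 = (⅐)*(-3) = -3/7 ≈ -0.42857)
u*(27 - W(3)) = -3*(27 - 2*3²)/7 = -3*(27 - 2*9)/7 = -3*(27 - 1*18)/7 = -3*(27 - 18)/7 = -3/7*9 = -27/7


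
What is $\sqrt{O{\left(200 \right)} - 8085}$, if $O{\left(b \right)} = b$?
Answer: $i \sqrt{7885} \approx 88.797 i$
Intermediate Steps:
$\sqrt{O{\left(200 \right)} - 8085} = \sqrt{200 - 8085} = \sqrt{-7885} = i \sqrt{7885}$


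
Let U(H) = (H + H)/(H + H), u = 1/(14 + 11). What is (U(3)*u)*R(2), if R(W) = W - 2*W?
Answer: -2/25 ≈ -0.080000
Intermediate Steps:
u = 1/25 ≈ 0.040000
U(H) = 1 (U(H) = (2*H)/((2*H)) = (2*H)*(1/(2*H)) = 1)
R(W) = -W
(U(3)*u)*R(2) = (1*(1/25))*(-1*2) = (1/25)*(-2) = -2/25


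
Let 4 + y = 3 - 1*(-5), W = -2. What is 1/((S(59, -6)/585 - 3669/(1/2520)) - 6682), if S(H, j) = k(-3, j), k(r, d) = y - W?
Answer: -195/1804249588 ≈ -1.0808e-7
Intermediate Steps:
y = 4 (y = -4 + (3 - 1*(-5)) = -4 + (3 + 5) = -4 + 8 = 4)
k(r, d) = 6 (k(r, d) = 4 - 1*(-2) = 4 + 2 = 6)
S(H, j) = 6
1/((S(59, -6)/585 - 3669/(1/2520)) - 6682) = 1/((6/585 - 3669/(1/2520)) - 6682) = 1/((6*(1/585) - 3669/1/2520) - 6682) = 1/((2/195 - 3669*2520) - 6682) = 1/((2/195 - 9245880) - 6682) = 1/(-1802946598/195 - 6682) = 1/(-1804249588/195) = -195/1804249588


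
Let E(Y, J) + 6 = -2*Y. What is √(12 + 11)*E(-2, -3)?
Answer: -2*√23 ≈ -9.5917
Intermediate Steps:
E(Y, J) = -6 - 2*Y
√(12 + 11)*E(-2, -3) = √(12 + 11)*(-6 - 2*(-2)) = √23*(-6 + 4) = √23*(-2) = -2*√23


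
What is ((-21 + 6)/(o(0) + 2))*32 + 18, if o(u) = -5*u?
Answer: -222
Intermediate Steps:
((-21 + 6)/(o(0) + 2))*32 + 18 = ((-21 + 6)/(-5*0 + 2))*32 + 18 = -15/(0 + 2)*32 + 18 = -15/2*32 + 18 = -240 + 18 = -222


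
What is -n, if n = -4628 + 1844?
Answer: 2784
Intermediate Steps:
n = -2784
-n = -1*(-2784) = 2784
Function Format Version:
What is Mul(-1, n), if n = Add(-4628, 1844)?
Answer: 2784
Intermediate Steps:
n = -2784
Mul(-1, n) = Mul(-1, -2784) = 2784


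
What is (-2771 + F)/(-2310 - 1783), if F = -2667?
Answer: 5438/4093 ≈ 1.3286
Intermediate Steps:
(-2771 + F)/(-2310 - 1783) = (-2771 - 2667)/(-2310 - 1783) = -5438/(-4093) = -5438*(-1/4093) = 5438/4093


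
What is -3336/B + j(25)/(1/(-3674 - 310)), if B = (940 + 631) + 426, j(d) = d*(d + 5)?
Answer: -5967039336/1997 ≈ -2.9880e+6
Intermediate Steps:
j(d) = d*(5 + d)
B = 1997 (B = 1571 + 426 = 1997)
-3336/B + j(25)/(1/(-3674 - 310)) = -3336/1997 + (25*(5 + 25))/(1/(-3674 - 310)) = -3336*1/1997 + (25*30)/(1/(-3984)) = -3336/1997 + 750/(-1/3984) = -3336/1997 + 750*(-3984) = -3336/1997 - 2988000 = -5967039336/1997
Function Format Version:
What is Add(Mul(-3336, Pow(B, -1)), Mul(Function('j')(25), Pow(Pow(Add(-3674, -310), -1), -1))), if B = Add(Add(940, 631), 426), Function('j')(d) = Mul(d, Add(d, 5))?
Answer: Rational(-5967039336, 1997) ≈ -2.9880e+6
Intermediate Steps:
Function('j')(d) = Mul(d, Add(5, d))
B = 1997 (B = Add(1571, 426) = 1997)
Add(Mul(-3336, Pow(B, -1)), Mul(Function('j')(25), Pow(Pow(Add(-3674, -310), -1), -1))) = Add(Mul(-3336, Pow(1997, -1)), Mul(Mul(25, Add(5, 25)), Pow(Pow(Add(-3674, -310), -1), -1))) = Add(Mul(-3336, Rational(1, 1997)), Mul(Mul(25, 30), Pow(Pow(-3984, -1), -1))) = Add(Rational(-3336, 1997), Mul(750, Pow(Rational(-1, 3984), -1))) = Add(Rational(-3336, 1997), Mul(750, -3984)) = Add(Rational(-3336, 1997), -2988000) = Rational(-5967039336, 1997)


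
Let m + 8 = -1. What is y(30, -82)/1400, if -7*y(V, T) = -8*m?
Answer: -9/1225 ≈ -0.0073469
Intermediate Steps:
m = -9 (m = -8 - 1 = -9)
y(V, T) = -72/7 (y(V, T) = -(-8)*(-9)/7 = -1/7*72 = -72/7)
y(30, -82)/1400 = -72/7/1400 = -72/7*1/1400 = -9/1225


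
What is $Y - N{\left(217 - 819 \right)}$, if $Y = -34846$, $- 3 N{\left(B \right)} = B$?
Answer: $- \frac{105140}{3} \approx -35047.0$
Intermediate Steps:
$N{\left(B \right)} = - \frac{B}{3}$
$Y - N{\left(217 - 819 \right)} = -34846 - - \frac{217 - 819}{3} = -34846 - \left(- \frac{1}{3}\right) \left(-602\right) = -34846 - \frac{602}{3} = - \frac{105140}{3}$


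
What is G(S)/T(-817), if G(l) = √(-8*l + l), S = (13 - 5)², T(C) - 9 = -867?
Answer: -4*I*√7/429 ≈ -0.024669*I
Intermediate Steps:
T(C) = -858 (T(C) = 9 - 867 = -858)
S = 64 (S = 8² = 64)
G(l) = √7*√(-l) (G(l) = √(-7*l) = √7*√(-l))
G(S)/T(-817) = (√7*√(-1*64))/(-858) = (√7*√(-64))*(-1/858) = (√7*(8*I))*(-1/858) = (8*I*√7)*(-1/858) = -4*I*√7/429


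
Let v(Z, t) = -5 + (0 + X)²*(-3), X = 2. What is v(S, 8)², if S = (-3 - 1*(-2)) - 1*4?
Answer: 289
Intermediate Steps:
S = -5 (S = (-3 + 2) - 4 = -1 - 4 = -5)
v(Z, t) = -17 (v(Z, t) = -5 + (0 + 2)²*(-3) = -5 + 2²*(-3) = -5 + 4*(-3) = -5 - 12 = -17)
v(S, 8)² = (-17)² = 289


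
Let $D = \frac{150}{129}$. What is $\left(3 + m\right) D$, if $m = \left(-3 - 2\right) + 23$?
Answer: $\frac{1050}{43} \approx 24.419$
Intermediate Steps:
$D = \frac{50}{43}$ ($D = 150 \cdot \frac{1}{129} = \frac{50}{43} \approx 1.1628$)
$m = 18$ ($m = -5 + 23 = 18$)
$\left(3 + m\right) D = \left(3 + 18\right) \frac{50}{43} = 21 \cdot \frac{50}{43} = \frac{1050}{43}$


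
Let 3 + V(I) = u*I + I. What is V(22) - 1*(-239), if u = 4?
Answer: 346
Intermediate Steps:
V(I) = -3 + 5*I (V(I) = -3 + (4*I + I) = -3 + 5*I)
V(22) - 1*(-239) = (-3 + 5*22) - 1*(-239) = (-3 + 110) + 239 = 107 + 239 = 346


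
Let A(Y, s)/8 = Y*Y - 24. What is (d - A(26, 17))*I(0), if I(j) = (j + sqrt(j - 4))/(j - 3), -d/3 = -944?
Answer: 4768*I/3 ≈ 1589.3*I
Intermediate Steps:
d = 2832 (d = -3*(-944) = 2832)
A(Y, s) = -192 + 8*Y**2 (A(Y, s) = 8*(Y*Y - 24) = 8*(Y**2 - 24) = 8*(-24 + Y**2) = -192 + 8*Y**2)
I(j) = (j + sqrt(-4 + j))/(-3 + j)
(d - A(26, 17))*I(0) = (2832 - (-192 + 8*26**2))*((0 + sqrt(-4 + 0))/(-3 + 0)) = (2832 - (-192 + 8*676))*((0 + sqrt(-4))/(-3)) = (2832 - (-192 + 5408))*(-(0 + 2*I)/3) = (2832 - 1*5216)*(-2*I/3) = (2832 - 5216)*(-2*I/3) = -(-4768)*I/3 = 4768*I/3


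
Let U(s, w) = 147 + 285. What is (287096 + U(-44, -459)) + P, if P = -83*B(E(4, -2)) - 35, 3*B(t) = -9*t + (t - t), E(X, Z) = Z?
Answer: 286995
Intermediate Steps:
U(s, w) = 432
B(t) = -3*t (B(t) = (-9*t + (t - t))/3 = (-9*t + 0)/3 = (-9*t)/3 = -3*t)
P = -533 (P = -(-249)*(-2) - 35 = -83*6 - 35 = -498 - 35 = -533)
(287096 + U(-44, -459)) + P = (287096 + 432) - 533 = 287528 - 533 = 286995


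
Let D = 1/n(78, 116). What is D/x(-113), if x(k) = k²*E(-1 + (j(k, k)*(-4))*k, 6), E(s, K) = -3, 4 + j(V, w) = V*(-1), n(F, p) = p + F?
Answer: -1/7431558 ≈ -1.3456e-7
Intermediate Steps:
n(F, p) = F + p
j(V, w) = -4 - V (j(V, w) = -4 + V*(-1) = -4 - V)
D = 1/194 (D = 1/(78 + 116) = 1/194 ≈ 0.0051546)
x(k) = -3*k² (x(k) = k²*(-3) = -3*k²)
D/x(-113) = 1/(194*((-3*(-113)²))) = 1/(194*((-3*12769))) = (1/194)/(-38307) = (1/194)*(-1/38307) = -1/7431558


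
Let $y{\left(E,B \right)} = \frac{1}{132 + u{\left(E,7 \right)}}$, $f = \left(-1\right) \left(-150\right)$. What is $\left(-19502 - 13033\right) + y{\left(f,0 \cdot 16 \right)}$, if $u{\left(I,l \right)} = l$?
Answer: $- \frac{4522364}{139} \approx -32535.0$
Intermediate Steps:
$f = 150$
$y{\left(E,B \right)} = \frac{1}{139}$ ($y{\left(E,B \right)} = \frac{1}{132 + 7} = \frac{1}{139}$)
$\left(-19502 - 13033\right) + y{\left(f,0 \cdot 16 \right)} = \left(-19502 - 13033\right) + \frac{1}{139} = -32535 + \frac{1}{139} = - \frac{4522364}{139}$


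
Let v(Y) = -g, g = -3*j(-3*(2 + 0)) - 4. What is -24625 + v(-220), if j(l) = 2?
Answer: -24615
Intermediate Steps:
g = -10 (g = -3*2 - 4 = -6 - 4 = -10)
v(Y) = 10 (v(Y) = -1*(-10) = 10)
-24625 + v(-220) = -24625 + 10 = -24615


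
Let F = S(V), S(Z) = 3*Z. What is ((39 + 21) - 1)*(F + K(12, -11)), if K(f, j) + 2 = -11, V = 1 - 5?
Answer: -1475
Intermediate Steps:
V = -4
K(f, j) = -13 (K(f, j) = -2 - 11 = -13)
F = -12 (F = 3*(-4) = -12)
((39 + 21) - 1)*(F + K(12, -11)) = ((39 + 21) - 1)*(-12 - 13) = (60 - 1)*(-25) = 59*(-25) = -1475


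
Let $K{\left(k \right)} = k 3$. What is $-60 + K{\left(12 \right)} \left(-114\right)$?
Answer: $-4164$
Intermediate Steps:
$K{\left(k \right)} = 3 k$
$-60 + K{\left(12 \right)} \left(-114\right) = -60 + 3 \cdot 12 \left(-114\right) = -60 + 36 \left(-114\right) = -60 - 4104 = -4164$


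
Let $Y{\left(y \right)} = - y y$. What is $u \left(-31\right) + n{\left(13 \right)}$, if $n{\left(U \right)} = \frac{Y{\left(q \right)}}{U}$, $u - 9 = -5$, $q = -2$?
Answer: $- \frac{1616}{13} \approx -124.31$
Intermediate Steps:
$Y{\left(y \right)} = - y^{2}$
$u = 4$ ($u = 9 - 5 = 4$)
$n{\left(U \right)} = - \frac{4}{U}$ ($n{\left(U \right)} = \frac{\left(-1\right) \left(-2\right)^{2}}{U} = \frac{\left(-1\right) 4}{U} = - \frac{4}{U}$)
$u \left(-31\right) + n{\left(13 \right)} = 4 \left(-31\right) - \frac{4}{13} = -124 - \frac{4}{13} = - \frac{1616}{13}$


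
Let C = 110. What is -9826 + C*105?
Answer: 1724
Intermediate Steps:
-9826 + C*105 = -9826 + 110*105 = -9826 + 11550 = 1724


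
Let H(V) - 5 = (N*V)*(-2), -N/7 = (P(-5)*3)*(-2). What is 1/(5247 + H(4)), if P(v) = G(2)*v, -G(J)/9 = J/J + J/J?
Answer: -1/24988 ≈ -4.0019e-5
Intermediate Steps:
G(J) = -18 (G(J) = -9*(J/J + J/J) = -9*(1 + 1) = -9*2 = -18)
P(v) = -18*v
N = 3780 (N = -7*-18*(-5)*3*(-2) = -7*90*3*(-2) = -1890*(-2) = -7*(-540) = 3780)
H(V) = 5 - 7560*V (H(V) = 5 + (3780*V)*(-2) = 5 - 7560*V)
1/(5247 + H(4)) = 1/(5247 + (5 - 7560*4)) = 1/(5247 + (5 - 30240)) = 1/(5247 - 30235) = 1/(-24988) = -1/24988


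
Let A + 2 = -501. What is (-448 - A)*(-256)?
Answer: -14080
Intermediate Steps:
A = -503 (A = -2 - 501 = -503)
(-448 - A)*(-256) = (-448 - 1*(-503))*(-256) = (-448 + 503)*(-256) = 55*(-256) = -14080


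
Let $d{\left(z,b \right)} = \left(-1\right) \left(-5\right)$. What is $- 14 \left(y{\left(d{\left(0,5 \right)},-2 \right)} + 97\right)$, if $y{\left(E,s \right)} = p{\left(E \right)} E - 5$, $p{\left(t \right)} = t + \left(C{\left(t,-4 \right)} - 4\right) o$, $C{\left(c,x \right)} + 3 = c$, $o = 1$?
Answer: $-1498$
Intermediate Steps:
$d{\left(z,b \right)} = 5$
$C{\left(c,x \right)} = -3 + c$
$p{\left(t \right)} = -7 + 2 t$ ($p{\left(t \right)} = t + \left(\left(-3 + t\right) - 4\right) 1 = t + \left(-7 + t\right) 1 = t + \left(-7 + t\right) = -7 + 2 t$)
$y{\left(E,s \right)} = -5 + E \left(-7 + 2 E\right)$ ($y{\left(E,s \right)} = \left(-7 + 2 E\right) E - 5 = E \left(-7 + 2 E\right) - 5 = -5 + E \left(-7 + 2 E\right)$)
$- 14 \left(y{\left(d{\left(0,5 \right)},-2 \right)} + 97\right) = - 14 \left(\left(-5 + 5 \left(-7 + 2 \cdot 5\right)\right) + 97\right) = - 14 \left(\left(-5 + 5 \left(-7 + 10\right)\right) + 97\right) = - 14 \left(\left(-5 + 5 \cdot 3\right) + 97\right) = - 14 \left(\left(-5 + 15\right) + 97\right) = - 14 \left(10 + 97\right) = \left(-14\right) 107 = -1498$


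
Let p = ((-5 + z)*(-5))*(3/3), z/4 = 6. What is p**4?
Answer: 81450625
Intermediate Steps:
z = 24 (z = 4*6 = 24)
p = -95 (p = ((-5 + 24)*(-5))*(3/3) = (19*(-5))*(3*(1/3)) = -95*1 = -95)
p**4 = (-95)**4 = 81450625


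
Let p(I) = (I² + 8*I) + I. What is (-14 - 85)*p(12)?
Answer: -24948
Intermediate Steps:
p(I) = I² + 9*I
(-14 - 85)*p(12) = (-14 - 85)*(12*(9 + 12)) = -1188*21 = -99*252 = -24948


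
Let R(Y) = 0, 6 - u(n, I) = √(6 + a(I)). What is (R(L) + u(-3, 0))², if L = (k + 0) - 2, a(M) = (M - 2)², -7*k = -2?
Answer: (6 - √10)² ≈ 8.0527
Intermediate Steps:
k = 2/7 (k = -⅐*(-2) = 2/7 ≈ 0.28571)
a(M) = (-2 + M)²
u(n, I) = 6 - √(6 + (-2 + I)²)
L = -12/7 (L = (2/7 + 0) - 2 = 2/7 - 2 = -12/7 ≈ -1.7143)
(R(L) + u(-3, 0))² = (0 + (6 - √(6 + (-2 + 0)²)))² = (0 + (6 - √(6 + (-2)²)))² = (0 + (6 - √(6 + 4)))² = (0 + (6 - √10))² = (6 - √10)²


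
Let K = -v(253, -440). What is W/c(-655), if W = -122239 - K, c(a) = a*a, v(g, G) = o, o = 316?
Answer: -121923/429025 ≈ -0.28419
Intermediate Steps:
v(g, G) = 316
K = -316 (K = -1*316 = -316)
c(a) = a²
W = -121923 (W = -122239 - 1*(-316) = -122239 + 316 = -121923)
W/c(-655) = -121923/((-655)²) = -121923/429025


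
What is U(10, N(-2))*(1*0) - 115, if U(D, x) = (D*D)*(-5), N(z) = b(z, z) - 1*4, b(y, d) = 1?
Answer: -115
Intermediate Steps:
N(z) = -3 (N(z) = 1 - 1*4 = 1 - 4 = -3)
U(D, x) = -5*D**2 (U(D, x) = D**2*(-5) = -5*D**2)
U(10, N(-2))*(1*0) - 115 = (-5*10**2)*(1*0) - 115 = -5*100*0 - 115 = -500*0 - 115 = 0 - 115 = -115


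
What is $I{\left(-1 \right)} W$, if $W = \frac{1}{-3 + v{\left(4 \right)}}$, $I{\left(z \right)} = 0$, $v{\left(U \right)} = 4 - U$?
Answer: $0$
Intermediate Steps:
$W = - \frac{1}{3}$ ($W = \frac{1}{-3 + \left(4 - 4\right)} = \frac{1}{-3 + 0} = \frac{1}{-3} = - \frac{1}{3} \approx -0.33333$)
$I{\left(-1 \right)} W = 0 \left(- \frac{1}{3}\right) = 0$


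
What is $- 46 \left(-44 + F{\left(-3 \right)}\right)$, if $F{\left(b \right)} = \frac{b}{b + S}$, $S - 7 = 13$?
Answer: $\frac{34546}{17} \approx 2032.1$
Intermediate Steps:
$S = 20$ ($S = 7 + 13 = 20$)
$F{\left(b \right)} = \frac{b}{20 + b}$ ($F{\left(b \right)} = \frac{b}{b + 20} = \frac{b}{20 + b}$)
$- 46 \left(-44 + F{\left(-3 \right)}\right) = - 46 \left(-44 - \frac{3}{20 - 3}\right) = - 46 \left(-44 - \frac{3}{17}\right) = \left(-46\right) \left(- \frac{751}{17}\right) = \frac{34546}{17}$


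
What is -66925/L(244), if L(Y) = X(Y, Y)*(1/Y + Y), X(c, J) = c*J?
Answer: -66925/14527028 ≈ -0.0046069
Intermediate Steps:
X(c, J) = J*c
L(Y) = Y²*(Y + 1/Y) (L(Y) = (Y*Y)*(1/Y + Y) = Y²*(1/Y + Y) = Y²*(Y + 1/Y))
-66925/L(244) = -66925/(244 + 244³) = -66925/(244 + 14526784) = -66925/14527028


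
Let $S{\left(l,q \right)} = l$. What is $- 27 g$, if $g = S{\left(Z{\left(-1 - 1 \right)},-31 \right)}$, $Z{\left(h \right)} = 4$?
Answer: $-108$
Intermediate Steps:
$g = 4$
$- 27 g = \left(-27\right) 4 = -108$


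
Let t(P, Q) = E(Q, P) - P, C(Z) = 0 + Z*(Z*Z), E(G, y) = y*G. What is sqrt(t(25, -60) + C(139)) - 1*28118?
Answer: -28118 + sqrt(2684094) ≈ -26480.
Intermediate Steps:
E(G, y) = G*y
C(Z) = Z**3 (C(Z) = 0 + Z*Z**2 = 0 + Z**3 = Z**3)
t(P, Q) = -P + P*Q (t(P, Q) = Q*P - P = P*Q - P = -P + P*Q)
sqrt(t(25, -60) + C(139)) - 1*28118 = sqrt(25*(-1 - 60) + 139**3) - 1*28118 = sqrt(25*(-61) + 2685619) - 28118 = sqrt(-1525 + 2685619) - 28118 = sqrt(2684094) - 28118 = -28118 + sqrt(2684094)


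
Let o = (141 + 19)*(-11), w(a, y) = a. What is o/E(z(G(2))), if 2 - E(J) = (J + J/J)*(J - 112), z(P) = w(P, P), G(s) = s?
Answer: -440/83 ≈ -5.3012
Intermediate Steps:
z(P) = P
o = -1760 (o = 160*(-11) = -1760)
E(J) = 2 - (1 + J)*(-112 + J) (E(J) = 2 - (J + J/J)*(J - 112) = 2 - (J + 1)*(-112 + J) = 2 - (1 + J)*(-112 + J))
o/E(z(G(2))) = -1760/(114 - 1*2² + 111*2) = -1760/(114 - 1*4 + 222) = -1760/(114 - 4 + 222) = -1760/332 = -1760*1/332 = -440/83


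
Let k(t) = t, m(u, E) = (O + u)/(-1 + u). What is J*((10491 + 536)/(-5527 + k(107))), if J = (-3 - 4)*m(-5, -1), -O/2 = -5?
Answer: -77189/6504 ≈ -11.868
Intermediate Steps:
O = 10 (O = -2*(-5) = 10)
m(u, E) = (10 + u)/(-1 + u)
J = 35/6 (J = (-3 - 4)*((10 - 5)/(-1 - 5)) = -7*5/(-6) = -(-7)*5/6 = -7*(-⅚) = 35/6 ≈ 5.8333)
J*((10491 + 536)/(-5527 + k(107))) = 35*((10491 + 536)/(-5527 + 107))/6 = 35*(11027/(-5420))/6 = 35*(11027*(-1/5420))/6 = (35/6)*(-11027/5420) = -77189/6504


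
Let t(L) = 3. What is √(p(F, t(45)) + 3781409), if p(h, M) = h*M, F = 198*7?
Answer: √3785567 ≈ 1945.7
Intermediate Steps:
F = 1386
p(h, M) = M*h
√(p(F, t(45)) + 3781409) = √(3*1386 + 3781409) = √(4158 + 3781409) = √3785567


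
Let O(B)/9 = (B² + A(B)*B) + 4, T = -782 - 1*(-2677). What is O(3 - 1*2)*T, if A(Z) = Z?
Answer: 102330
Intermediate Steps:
T = 1895 (T = -782 + 2677 = 1895)
O(B) = 36 + 18*B² (O(B) = 9*((B² + B*B) + 4) = 9*((B² + B²) + 4) = 9*(2*B² + 4) = 9*(4 + 2*B²) = 36 + 18*B²)
O(3 - 1*2)*T = (36 + 18*(3 - 1*2)²)*1895 = (36 + 18*(3 - 2)²)*1895 = (36 + 18*1²)*1895 = (36 + 18*1)*1895 = (36 + 18)*1895 = 54*1895 = 102330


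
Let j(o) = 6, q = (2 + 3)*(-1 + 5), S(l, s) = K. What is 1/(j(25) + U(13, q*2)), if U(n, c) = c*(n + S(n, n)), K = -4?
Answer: 1/366 ≈ 0.0027322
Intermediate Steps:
S(l, s) = -4
q = 20 (q = 5*4 = 20)
U(n, c) = c*(-4 + n) (U(n, c) = c*(n - 4) = c*(-4 + n))
1/(j(25) + U(13, q*2)) = 1/(6 + (20*2)*(-4 + 13)) = 1/(6 + 40*9) = 1/(6 + 360) = 1/366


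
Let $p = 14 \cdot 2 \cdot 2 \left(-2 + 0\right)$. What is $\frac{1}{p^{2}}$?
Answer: $\frac{1}{12544} \approx 7.9719 \cdot 10^{-5}$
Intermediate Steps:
$p = -112$ ($p = 14 \cdot 4 \left(-2\right) = 14 \left(-8\right) = -112$)
$\frac{1}{p^{2}} = \frac{1}{\left(-112\right)^{2}} = \frac{1}{12544}$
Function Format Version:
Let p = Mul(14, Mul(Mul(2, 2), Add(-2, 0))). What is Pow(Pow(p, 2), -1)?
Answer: Rational(1, 12544) ≈ 7.9719e-5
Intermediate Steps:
p = -112 (p = Mul(14, Mul(4, -2)) = Mul(14, -8) = -112)
Pow(Pow(p, 2), -1) = Pow(Pow(-112, 2), -1) = Pow(12544, -1) = Rational(1, 12544)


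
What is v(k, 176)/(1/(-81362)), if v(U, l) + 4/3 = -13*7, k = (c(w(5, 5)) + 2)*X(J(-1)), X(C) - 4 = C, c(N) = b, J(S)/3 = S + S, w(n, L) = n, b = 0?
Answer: 22537274/3 ≈ 7.5124e+6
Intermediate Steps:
J(S) = 6*S (J(S) = 3*(S + S) = 3*(2*S) = 6*S)
c(N) = 0
X(C) = 4 + C
k = -4 (k = (0 + 2)*(4 + 6*(-1)) = 2*(4 - 6) = 2*(-2) = -4)
v(U, l) = -277/3 (v(U, l) = -4/3 - 13*7 = -4/3 - 91 = -277/3)
v(k, 176)/(1/(-81362)) = -277/(3*(1/(-81362))) = -277/(3*(-1/81362)) = -277/3*(-81362) = 22537274/3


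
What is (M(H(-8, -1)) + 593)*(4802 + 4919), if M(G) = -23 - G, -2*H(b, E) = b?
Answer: 5502086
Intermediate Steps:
H(b, E) = -b/2
(M(H(-8, -1)) + 593)*(4802 + 4919) = ((-23 - (-1)*(-8)/2) + 593)*(4802 + 4919) = ((-23 - 1*4) + 593)*9721 = ((-23 - 4) + 593)*9721 = (-27 + 593)*9721 = 566*9721 = 5502086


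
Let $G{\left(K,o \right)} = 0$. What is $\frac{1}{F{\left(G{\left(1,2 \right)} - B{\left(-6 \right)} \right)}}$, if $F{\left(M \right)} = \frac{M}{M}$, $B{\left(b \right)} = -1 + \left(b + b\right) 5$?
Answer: $1$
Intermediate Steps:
$B{\left(b \right)} = -1 + 10 b$ ($B{\left(b \right)} = -1 + 2 b 5 = -1 + 10 b$)
$F{\left(M \right)} = 1$
$\frac{1}{F{\left(G{\left(1,2 \right)} - B{\left(-6 \right)} \right)}} = 1^{-1} = 1$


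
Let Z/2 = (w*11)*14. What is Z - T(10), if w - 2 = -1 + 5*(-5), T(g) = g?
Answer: -7402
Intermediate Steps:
w = -24 (w = 2 + (-1 + 5*(-5)) = 2 + (-1 - 25) = 2 - 26 = -24)
Z = -7392 (Z = 2*(-24*11*14) = 2*(-264*14) = 2*(-3696) = -7392)
Z - T(10) = -7392 - 1*10 = -7392 - 10 = -7402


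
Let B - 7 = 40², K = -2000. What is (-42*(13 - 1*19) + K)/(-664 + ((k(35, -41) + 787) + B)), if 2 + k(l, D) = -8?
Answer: -437/430 ≈ -1.0163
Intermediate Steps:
k(l, D) = -10 (k(l, D) = -2 - 8 = -10)
B = 1607 (B = 7 + 40² = 7 + 1600 = 1607)
(-42*(13 - 1*19) + K)/(-664 + ((k(35, -41) + 787) + B)) = (-42*(13 - 1*19) - 2000)/(-664 + ((-10 + 787) + 1607)) = (-42*(13 - 19) - 2000)/(-664 + (777 + 1607)) = (-42*(-6) - 2000)/(-664 + 2384) = (252 - 2000)/1720 = -1748*1/1720 = -437/430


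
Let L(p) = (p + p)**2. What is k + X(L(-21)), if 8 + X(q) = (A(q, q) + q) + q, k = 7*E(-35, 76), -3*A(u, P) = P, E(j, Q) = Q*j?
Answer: -15688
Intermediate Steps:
L(p) = 4*p**2 (L(p) = (2*p)**2 = 4*p**2)
A(u, P) = -P/3
k = -18620 (k = 7*(76*(-35)) = 7*(-2660) = -18620)
X(q) = -8 + 5*q/3 (X(q) = -8 + ((-q/3 + q) + q) = -8 + (2*q/3 + q) = -8 + 5*q/3)
k + X(L(-21)) = -18620 + (-8 + 5*(4*(-21)**2)/3) = -18620 + (-8 + 5*(4*441)/3) = -18620 + (-8 + (5/3)*1764) = -18620 + (-8 + 2940) = -18620 + 2932 = -15688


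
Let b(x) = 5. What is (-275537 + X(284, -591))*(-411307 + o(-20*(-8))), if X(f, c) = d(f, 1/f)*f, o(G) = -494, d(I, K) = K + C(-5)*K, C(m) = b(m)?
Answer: 113463941331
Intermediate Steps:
C(m) = 5
d(I, K) = 6*K (d(I, K) = K + 5*K = 6*K)
X(f, c) = 6 (X(f, c) = (6/f)*f = 6)
(-275537 + X(284, -591))*(-411307 + o(-20*(-8))) = (-275537 + 6)*(-411307 - 494) = -275531*(-411801) = 113463941331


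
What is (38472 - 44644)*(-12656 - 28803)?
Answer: 255884948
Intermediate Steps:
(38472 - 44644)*(-12656 - 28803) = -6172*(-41459) = 255884948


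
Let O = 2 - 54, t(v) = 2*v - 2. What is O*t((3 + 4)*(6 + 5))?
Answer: -7904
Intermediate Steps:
t(v) = -2 + 2*v
O = -52
O*t((3 + 4)*(6 + 5)) = -52*(-2 + 2*((3 + 4)*(6 + 5))) = -52*(-2 + 2*(7*11)) = -52*(-2 + 2*77) = -52*(-2 + 154) = -52*152 = -7904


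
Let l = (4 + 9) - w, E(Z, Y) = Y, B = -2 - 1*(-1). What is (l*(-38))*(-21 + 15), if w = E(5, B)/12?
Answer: 2983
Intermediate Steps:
B = -1 (B = -2 + 1 = -1)
w = -1/12 ≈ -0.083333
l = 157/12 (l = (4 + 9) - 1*(-1/12) = 13 + 1/12 = 157/12 ≈ 13.083)
(l*(-38))*(-21 + 15) = ((157/12)*(-38))*(-21 + 15) = -2983/6*(-6) = 2983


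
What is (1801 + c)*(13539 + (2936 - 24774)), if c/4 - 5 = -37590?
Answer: 1232725161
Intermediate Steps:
c = -150340 (c = 20 + 4*(-37590) = 20 - 150360 = -150340)
(1801 + c)*(13539 + (2936 - 24774)) = (1801 - 150340)*(13539 + (2936 - 24774)) = -148539*(13539 - 21838) = -148539*(-8299) = 1232725161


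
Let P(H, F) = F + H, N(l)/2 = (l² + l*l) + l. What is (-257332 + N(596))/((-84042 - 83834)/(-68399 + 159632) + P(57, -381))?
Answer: -2415028743/675622 ≈ -3574.5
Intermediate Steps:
N(l) = 2*l + 4*l² (N(l) = 2*((l² + l*l) + l) = 2*((l² + l²) + l) = 2*(2*l² + l) = 2*(l + 2*l²) = 2*l + 4*l²)
(-257332 + N(596))/((-84042 - 83834)/(-68399 + 159632) + P(57, -381)) = (-257332 + 2*596*(1 + 2*596))/((-84042 - 83834)/(-68399 + 159632) + (-381 + 57)) = (-257332 + 2*596*(1 + 1192))/(-167876/91233 - 324) = (-257332 + 2*596*1193)/(-167876*1/91233 - 324) = (-257332 + 1422056)/(-167876/91233 - 324) = 1164724/(-29727368/91233) = 1164724*(-91233/29727368) = -2415028743/675622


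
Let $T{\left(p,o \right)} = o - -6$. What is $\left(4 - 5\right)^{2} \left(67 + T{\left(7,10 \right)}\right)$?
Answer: $83$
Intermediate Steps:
$T{\left(p,o \right)} = 6 + o$ ($T{\left(p,o \right)} = o + 6 = 6 + o$)
$\left(4 - 5\right)^{2} \left(67 + T{\left(7,10 \right)}\right) = \left(4 - 5\right)^{2} \left(67 + \left(6 + 10\right)\right) = \left(-1\right)^{2} \left(67 + 16\right) = 1 \cdot 83 = 83$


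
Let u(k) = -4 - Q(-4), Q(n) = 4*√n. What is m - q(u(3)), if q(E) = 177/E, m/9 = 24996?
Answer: 4499457/20 - 177*I/10 ≈ 2.2497e+5 - 17.7*I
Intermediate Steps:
m = 224964 (m = 9*24996 = 224964)
u(k) = -4 - 8*I (u(k) = -4 - 4*√(-4) = -4 - 4*2*I = -4 - 8*I)
m - q(u(3)) = 224964 - 177/(-4 - 8*I) = 224964 - 177*(-4 + 8*I)/80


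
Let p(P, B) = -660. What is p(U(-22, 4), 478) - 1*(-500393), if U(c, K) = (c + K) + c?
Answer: 499733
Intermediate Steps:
U(c, K) = K + 2*c (U(c, K) = (K + c) + c = K + 2*c)
p(U(-22, 4), 478) - 1*(-500393) = -660 - 1*(-500393) = -660 + 500393 = 499733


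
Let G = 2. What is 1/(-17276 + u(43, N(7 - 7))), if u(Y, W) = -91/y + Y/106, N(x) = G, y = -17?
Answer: -1802/31120975 ≈ -5.7903e-5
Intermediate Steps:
N(x) = 2
u(Y, W) = 91/17 + Y/106 (u(Y, W) = -91/(-17) + Y/106 = -91*(-1/17) + Y*(1/106) = 91/17 + Y/106)
1/(-17276 + u(43, N(7 - 7))) = 1/(-17276 + (91/17 + (1/106)*43)) = 1/(-17276 + (91/17 + 43/106)) = 1/(-17276 + 10377/1802) = 1/(-31120975/1802) = -1802/31120975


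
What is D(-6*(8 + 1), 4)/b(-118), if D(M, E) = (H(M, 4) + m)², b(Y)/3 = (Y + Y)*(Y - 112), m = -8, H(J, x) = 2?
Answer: 3/13570 ≈ 0.00022108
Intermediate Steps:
b(Y) = 6*Y*(-112 + Y) (b(Y) = 3*((Y + Y)*(Y - 112)) = 3*((2*Y)*(-112 + Y)) = 3*(2*Y*(-112 + Y)) = 6*Y*(-112 + Y))
D(M, E) = 36 (D(M, E) = (2 - 8)² = (-6)² = 36)
D(-6*(8 + 1), 4)/b(-118) = 36/((6*(-118)*(-112 - 118))) = 36/((6*(-118)*(-230))) = 36/162840 = 36*(1/162840) = 3/13570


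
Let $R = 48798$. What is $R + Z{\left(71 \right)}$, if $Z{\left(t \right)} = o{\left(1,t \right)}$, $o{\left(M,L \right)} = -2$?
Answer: $48796$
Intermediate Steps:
$Z{\left(t \right)} = -2$
$R + Z{\left(71 \right)} = 48798 - 2 = 48796$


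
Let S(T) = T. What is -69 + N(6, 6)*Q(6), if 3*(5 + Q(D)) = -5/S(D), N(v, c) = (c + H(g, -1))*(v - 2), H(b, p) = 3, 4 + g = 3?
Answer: -259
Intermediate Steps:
g = -1 (g = -4 + 3 = -1)
N(v, c) = (-2 + v)*(3 + c) (N(v, c) = (c + 3)*(v - 2) = (3 + c)*(-2 + v) = (-2 + v)*(3 + c))
Q(D) = -5 - 5/(3*D) (Q(D) = -5 + (-5/D)/3 = -5 - 5/(3*D))
-69 + N(6, 6)*Q(6) = -69 + (-6 - 2*6 + 3*6 + 6*6)*(-5 - 5/3/6) = -69 + (-6 - 12 + 18 + 36)*(-5 - 5/3*1/6) = -69 + 36*(-5 - 5/18) = -69 + 36*(-95/18) = -69 - 190 = -259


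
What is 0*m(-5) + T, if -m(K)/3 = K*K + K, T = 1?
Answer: 1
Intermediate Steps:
m(K) = -3*K - 3*K² (m(K) = -3*(K*K + K) = -3*(K² + K) = -3*(K + K²) = -3*K - 3*K²)
0*m(-5) + T = 0*(-3*(-5)*(1 - 5)) + 1 = 0*(-3*(-5)*(-4)) + 1 = 0*(-60) + 1 = 0 + 1 = 1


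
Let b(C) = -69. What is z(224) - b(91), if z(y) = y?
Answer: 293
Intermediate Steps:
z(224) - b(91) = 224 - 1*(-69) = 224 + 69 = 293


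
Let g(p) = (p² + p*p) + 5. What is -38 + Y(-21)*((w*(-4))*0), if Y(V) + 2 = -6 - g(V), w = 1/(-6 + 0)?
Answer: -38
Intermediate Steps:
g(p) = 5 + 2*p² (g(p) = (p² + p²) + 5 = 2*p² + 5 = 5 + 2*p²)
w = -⅙ (w = 1/(-6) = -⅙ ≈ -0.16667)
Y(V) = -13 - 2*V² (Y(V) = -2 + (-6 - (5 + 2*V²)) = -2 + (-6 + (-5 - 2*V²)) = -2 + (-11 - 2*V²) = -13 - 2*V²)
-38 + Y(-21)*((w*(-4))*0) = -38 + (-13 - 2*(-21)²)*(-⅙*(-4)*0) = -38 + (-13 - 2*441)*((⅔)*0) = -38 + (-13 - 882)*0 = -38 - 895*0 = -38 + 0 = -38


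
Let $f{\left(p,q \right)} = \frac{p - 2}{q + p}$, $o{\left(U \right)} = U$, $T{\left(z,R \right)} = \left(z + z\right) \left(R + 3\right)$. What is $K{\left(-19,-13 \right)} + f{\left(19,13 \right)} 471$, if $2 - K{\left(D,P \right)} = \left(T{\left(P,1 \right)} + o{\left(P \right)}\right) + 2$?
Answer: $\frac{11751}{32} \approx 367.22$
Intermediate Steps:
$T{\left(z,R \right)} = 2 z \left(3 + R\right)$
$K{\left(D,P \right)} = - 9 P$ ($K{\left(D,P \right)} = 2 - \left(\left(2 P \left(3 + 1\right) + P\right) + 2\right) = 2 - \left(\left(2 P 4 + P\right) + 2\right) = 2 - \left(\left(8 P + P\right) + 2\right) = 2 - \left(9 P + 2\right) = 2 - \left(2 + 9 P\right) = - 9 P$)
$f{\left(p,q \right)} = \frac{-2 + p}{p + q}$
$K{\left(-19,-13 \right)} + f{\left(19,13 \right)} 471 = \left(-9\right) \left(-13\right) + \frac{-2 + 19}{19 + 13} \cdot 471 = 117 + \frac{1}{32} \cdot 17 \cdot 471 = 117 + \frac{17}{32} \cdot 471 = 117 + \frac{8007}{32} = \frac{11751}{32}$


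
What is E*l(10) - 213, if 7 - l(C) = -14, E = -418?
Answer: -8991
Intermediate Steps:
l(C) = 21 (l(C) = 7 - 1*(-14) = 7 + 14 = 21)
E*l(10) - 213 = -418*21 - 213 = -8778 - 213 = -8991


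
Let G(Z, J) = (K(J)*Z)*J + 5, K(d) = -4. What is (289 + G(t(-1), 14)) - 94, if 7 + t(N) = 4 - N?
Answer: 312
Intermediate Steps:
t(N) = -3 - N (t(N) = -7 + (4 - N) = -3 - N)
G(Z, J) = 5 - 4*J*Z (G(Z, J) = (-4*Z)*J + 5 = -4*J*Z + 5 = 5 - 4*J*Z)
(289 + G(t(-1), 14)) - 94 = (289 + (5 - 4*14*(-3 - 1*(-1)))) - 94 = (289 + (5 - 4*14*(-3 + 1))) - 94 = (289 + (5 - 4*14*(-2))) - 94 = (289 + (5 + 112)) - 94 = (289 + 117) - 94 = 406 - 94 = 312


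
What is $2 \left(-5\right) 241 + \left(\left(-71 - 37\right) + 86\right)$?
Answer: $-2432$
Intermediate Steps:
$2 \left(-5\right) 241 + \left(\left(-71 - 37\right) + 86\right) = \left(-10\right) 241 + \left(-108 + 86\right) = -2410 - 22 = -2432$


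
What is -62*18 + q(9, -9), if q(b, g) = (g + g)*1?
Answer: -1134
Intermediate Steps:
q(b, g) = 2*g (q(b, g) = (2*g)*1 = 2*g)
-62*18 + q(9, -9) = -62*18 + 2*(-9) = -1116 - 18 = -1134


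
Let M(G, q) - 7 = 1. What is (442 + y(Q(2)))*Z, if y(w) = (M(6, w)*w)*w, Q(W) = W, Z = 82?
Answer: 38868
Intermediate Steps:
M(G, q) = 8 (M(G, q) = 7 + 1 = 8)
y(w) = 8*w**2 (y(w) = (8*w)*w = 8*w**2)
(442 + y(Q(2)))*Z = (442 + 8*2**2)*82 = (442 + 8*4)*82 = (442 + 32)*82 = 474*82 = 38868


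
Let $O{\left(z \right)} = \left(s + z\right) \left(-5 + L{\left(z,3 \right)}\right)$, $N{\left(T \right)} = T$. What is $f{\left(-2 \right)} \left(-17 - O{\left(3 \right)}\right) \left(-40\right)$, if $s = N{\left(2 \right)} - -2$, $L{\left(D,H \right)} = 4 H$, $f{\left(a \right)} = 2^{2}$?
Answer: $10560$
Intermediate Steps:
$f{\left(a \right)} = 4$
$s = 4$ ($s = 2 - -2 = 2 + 2 = 4$)
$O{\left(z \right)} = 28 + 7 z$ ($O{\left(z \right)} = \left(4 + z\right) \left(-5 + 4 \cdot 3\right) = \left(4 + z\right) \left(-5 + 12\right) = \left(4 + z\right) 7 = 28 + 7 z$)
$f{\left(-2 \right)} \left(-17 - O{\left(3 \right)}\right) \left(-40\right) = 4 \left(-17 - \left(28 + 7 \cdot 3\right)\right) \left(-40\right) = 4 \left(-17 - \left(28 + 21\right)\right) \left(-40\right) = 4 \left(-17 - 49\right) \left(-40\right) = 4 \left(-66\right) \left(-40\right) = \left(-264\right) \left(-40\right) = 10560$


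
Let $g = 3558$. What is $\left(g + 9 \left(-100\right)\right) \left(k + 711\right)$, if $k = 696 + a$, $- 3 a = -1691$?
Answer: $5238032$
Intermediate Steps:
$a = \frac{1691}{3}$ ($a = \left(- \frac{1}{3}\right) \left(-1691\right) = \frac{1691}{3} \approx 563.67$)
$k = \frac{3779}{3}$ ($k = 696 + \frac{1691}{3} = \frac{3779}{3} \approx 1259.7$)
$\left(g + 9 \left(-100\right)\right) \left(k + 711\right) = \left(3558 + 9 \left(-100\right)\right) \left(\frac{3779}{3} + 711\right) = \left(3558 - 900\right) \frac{5912}{3} = 2658 \cdot \frac{5912}{3} = 5238032$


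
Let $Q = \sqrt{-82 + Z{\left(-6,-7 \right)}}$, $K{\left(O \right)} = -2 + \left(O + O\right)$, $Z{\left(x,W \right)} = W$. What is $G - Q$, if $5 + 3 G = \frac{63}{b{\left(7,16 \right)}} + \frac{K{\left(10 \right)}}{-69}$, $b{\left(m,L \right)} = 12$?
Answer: $- \frac{1}{276} - i \sqrt{89} \approx -0.0036232 - 9.434 i$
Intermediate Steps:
$K{\left(O \right)} = -2 + 2 O$
$G = - \frac{1}{276}$ ($G = - \frac{5}{3} + \frac{\frac{63}{12} + \frac{-2 + 2 \cdot 10}{-69}}{3} = - \frac{5}{3} + \frac{63 \cdot \frac{1}{12} + \left(-2 + 20\right) \left(- \frac{1}{69}\right)}{3} = - \frac{5}{3} + \frac{\frac{21}{4} + 18 \left(- \frac{1}{69}\right)}{3} = - \frac{5}{3} + \frac{\frac{21}{4} - \frac{6}{23}}{3} = - \frac{5}{3} + \frac{1}{3} \cdot \frac{459}{92} = - \frac{5}{3} + \frac{153}{92} = - \frac{1}{276} \approx -0.0036232$)
$Q = i \sqrt{89}$ ($Q = \sqrt{-82 - 7} = \sqrt{-89} = i \sqrt{89} \approx 9.434 i$)
$G - Q = - \frac{1}{276} - i \sqrt{89}$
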